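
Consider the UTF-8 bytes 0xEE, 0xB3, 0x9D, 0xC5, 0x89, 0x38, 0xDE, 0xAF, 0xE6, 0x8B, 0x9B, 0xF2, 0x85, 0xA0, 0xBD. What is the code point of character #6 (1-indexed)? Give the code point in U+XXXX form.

Offset 0: leading byte 0xEE = 11101110 → 3-byte char #1 = EE B3 9D.
Offset 3: leading byte 0xC5 = 11000101 → 2-byte char #2 = C5 89.
Offset 5: leading byte 0x38 = 00111000 → 1-byte char #3 = 38.
Offset 6: leading byte 0xDE = 11011110 → 2-byte char #4 = DE AF.
Offset 8: leading byte 0xE6 = 11100110 → 3-byte char #5 = E6 8B 9B.
Offset 11: leading byte 0xF2 = 11110010 → 4-byte char #6 = F2 85 A0 BD.
Leading byte 0xF2 = 11110010 matches 11110xxx → 4-byte sequence.
Byte 1: 0xF2 = 11110010, payload 010 (3 bits).
Byte 2: 0x85 = 10000101 (10xxxxxx ✓), payload 000101.
Byte 3: 0xA0 = 10100000 (10xxxxxx ✓), payload 100000.
Byte 4: 0xBD = 10111101 (10xxxxxx ✓), payload 111101.
Concatenate: 010000101100000111101 = 0x8583D (21 bits → U+8583D).

U+8583D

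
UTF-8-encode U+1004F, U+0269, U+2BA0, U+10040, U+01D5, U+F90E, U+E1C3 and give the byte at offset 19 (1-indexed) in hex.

1-indexed offset 19 is 0-indexed offset 18.
U+1004F → 4-byte form F0 90 81 8F at offsets 0–3.
U+0269 → 2-byte form C9 A9 at offsets 4–5.
U+2BA0 → 3-byte form E2 AE A0 at offsets 6–8.
U+10040 → 4-byte form F0 90 81 80 at offsets 9–12.
U+01D5 → 2-byte form C7 95 at offsets 13–14.
U+F90E → 3-byte form EF A4 8E at offsets 15–17.
U+E1C3 → 3-byte form EE 87 83 at offsets 18–20.
Offset 18 falls in char 7's range; it's byte 1 of EE 87 83 = 0xEE.

0xEE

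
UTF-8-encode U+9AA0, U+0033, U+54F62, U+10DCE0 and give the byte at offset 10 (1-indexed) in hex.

1-indexed offset 10 is 0-indexed offset 9.
U+9AA0 → 3-byte form E9 AA A0 at offsets 0–2.
U+0033 → 1-byte form 33 at offsets 3–3.
U+54F62 → 4-byte form F1 94 BD A2 at offsets 4–7.
U+10DCE0 → 4-byte form F4 8D B3 A0 at offsets 8–11.
Offset 9 falls in char 4's range; it's byte 2 of F4 8D B3 A0 = 0x8D.

0x8D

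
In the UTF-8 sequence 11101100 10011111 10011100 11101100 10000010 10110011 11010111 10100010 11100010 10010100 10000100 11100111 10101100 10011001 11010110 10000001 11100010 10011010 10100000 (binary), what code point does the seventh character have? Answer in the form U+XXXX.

U+26A0

Offset 0: leading byte 0xEC = 11101100 → 3-byte char #1 = EC 9F 9C.
Offset 3: leading byte 0xEC = 11101100 → 3-byte char #2 = EC 82 B3.
Offset 6: leading byte 0xD7 = 11010111 → 2-byte char #3 = D7 A2.
Offset 8: leading byte 0xE2 = 11100010 → 3-byte char #4 = E2 94 84.
Offset 11: leading byte 0xE7 = 11100111 → 3-byte char #5 = E7 AC 99.
Offset 14: leading byte 0xD6 = 11010110 → 2-byte char #6 = D6 81.
Offset 16: leading byte 0xE2 = 11100010 → 3-byte char #7 = E2 9A A0.
Leading byte 0xE2 = 11100010 matches 1110xxxx → 3-byte sequence.
Byte 1: 0xE2 = 11100010, payload 0010 (4 bits).
Byte 2: 0x9A = 10011010 (10xxxxxx ✓), payload 011010.
Byte 3: 0xA0 = 10100000 (10xxxxxx ✓), payload 100000.
Concatenate: 0010011010100000 = 0x26A0 (16 bits → U+26A0).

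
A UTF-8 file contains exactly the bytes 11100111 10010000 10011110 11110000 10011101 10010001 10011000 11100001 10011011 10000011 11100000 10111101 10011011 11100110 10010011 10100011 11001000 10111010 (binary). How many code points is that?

6

Byte at offset 0: 0xE7 = 11100111 → 3-byte char (#1). Advance 3.
Byte at offset 3: 0xF0 = 11110000 → 4-byte char (#2). Advance 4.
Byte at offset 7: 0xE1 = 11100001 → 3-byte char (#3). Advance 3.
Byte at offset 10: 0xE0 = 11100000 → 3-byte char (#4). Advance 3.
Byte at offset 13: 0xE6 = 11100110 → 3-byte char (#5). Advance 3.
Byte at offset 16: 0xC8 = 11001000 → 2-byte char (#6). Advance 2.
Reached end at offset 18 after 6 code points.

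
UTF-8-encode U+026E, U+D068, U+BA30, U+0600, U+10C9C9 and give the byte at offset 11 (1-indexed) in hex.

1-indexed offset 11 is 0-indexed offset 10.
U+026E → 2-byte form C9 AE at offsets 0–1.
U+D068 → 3-byte form ED 81 A8 at offsets 2–4.
U+BA30 → 3-byte form EB A8 B0 at offsets 5–7.
U+0600 → 2-byte form D8 80 at offsets 8–9.
U+10C9C9 → 4-byte form F4 8C A7 89 at offsets 10–13.
Offset 10 falls in char 5's range; it's byte 1 of F4 8C A7 89 = 0xF4.

0xF4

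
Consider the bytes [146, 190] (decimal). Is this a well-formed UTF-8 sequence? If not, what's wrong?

Byte 0x92 = 10010010 has the form 10xxxxxx — a continuation byte — but there is no preceding leading byte.

invalid (continuation byte with no leading byte)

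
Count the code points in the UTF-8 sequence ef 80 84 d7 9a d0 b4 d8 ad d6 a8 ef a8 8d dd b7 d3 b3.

Byte at offset 0: 0xEF = 11101111 → 3-byte char (#1). Advance 3.
Byte at offset 3: 0xD7 = 11010111 → 2-byte char (#2). Advance 2.
Byte at offset 5: 0xD0 = 11010000 → 2-byte char (#3). Advance 2.
Byte at offset 7: 0xD8 = 11011000 → 2-byte char (#4). Advance 2.
Byte at offset 9: 0xD6 = 11010110 → 2-byte char (#5). Advance 2.
Byte at offset 11: 0xEF = 11101111 → 3-byte char (#6). Advance 3.
Byte at offset 14: 0xDD = 11011101 → 2-byte char (#7). Advance 2.
Byte at offset 16: 0xD3 = 11010011 → 2-byte char (#8). Advance 2.
Reached end at offset 18 after 8 code points.

8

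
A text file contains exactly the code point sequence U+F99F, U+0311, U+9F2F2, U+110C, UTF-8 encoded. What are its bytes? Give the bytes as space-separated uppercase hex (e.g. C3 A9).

U+F99F: 3-byte form → EF A6 9F.
U+0311: 2-byte form → CC 91.
U+9F2F2: 4-byte form → F2 9F 8B B2.
U+110C: 3-byte form → E1 84 8C.
Concatenated (12 bytes): EF A6 9F CC 91 F2 9F 8B B2 E1 84 8C.

EF A6 9F CC 91 F2 9F 8B B2 E1 84 8C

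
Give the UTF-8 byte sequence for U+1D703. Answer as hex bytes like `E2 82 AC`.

U+1D703 = 0x1D703 = 120579 decimal. In range U+10000–U+10FFFF → 4-byte form: 11110xxx 10xxxxxx 10xxxxxx 10xxxxxx.
Binary (21 bits): 000011101011100000011.
Split 3+6+6+6: 000 | 011101 | 011100 | 000011.
Byte 1: 11110000 = 0xF0.
Byte 2: 10011101 = 0x9D.
Byte 3: 10011100 = 0x9C.
Byte 4: 10000011 = 0x83.

F0 9D 9C 83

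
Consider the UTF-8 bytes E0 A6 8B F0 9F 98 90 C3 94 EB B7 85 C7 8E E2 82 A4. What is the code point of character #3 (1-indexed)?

Offset 0: leading byte 0xE0 = 11100000 → 3-byte char #1 = E0 A6 8B.
Offset 3: leading byte 0xF0 = 11110000 → 4-byte char #2 = F0 9F 98 90.
Offset 7: leading byte 0xC3 = 11000011 → 2-byte char #3 = C3 94.
Leading byte 0xC3 = 11000011 matches 110xxxxx → 2-byte sequence.
Byte 1: 0xC3 = 11000011, payload 00011 (5 bits).
Byte 2: 0x94 = 10010100 (10xxxxxx ✓), payload 010100.
Concatenate: 00011010100 = 0xD4 (11 bits → U+00D4).

U+00D4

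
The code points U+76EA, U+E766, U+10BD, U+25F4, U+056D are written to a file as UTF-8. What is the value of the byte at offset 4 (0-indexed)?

U+76EA → 3-byte form E7 9B AA at offsets 0–2.
U+E766 → 3-byte form EE 9D A6 at offsets 3–5.
Offset 4 falls in char 2's range; it's byte 2 of EE 9D A6 = 0x9D.

0x9D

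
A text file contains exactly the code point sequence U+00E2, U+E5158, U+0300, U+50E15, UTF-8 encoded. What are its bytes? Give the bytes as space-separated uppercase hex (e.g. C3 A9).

C3 A2 F3 A5 85 98 CC 80 F1 90 B8 95

U+00E2: 2-byte form → C3 A2.
U+E5158: 4-byte form → F3 A5 85 98.
U+0300: 2-byte form → CC 80.
U+50E15: 4-byte form → F1 90 B8 95.
Concatenated (12 bytes): C3 A2 F3 A5 85 98 CC 80 F1 90 B8 95.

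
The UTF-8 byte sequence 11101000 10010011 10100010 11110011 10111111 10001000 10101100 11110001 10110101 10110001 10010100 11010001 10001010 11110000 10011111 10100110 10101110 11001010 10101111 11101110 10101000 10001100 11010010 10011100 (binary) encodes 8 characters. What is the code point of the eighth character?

U+049C

Offset 0: leading byte 0xE8 = 11101000 → 3-byte char #1 = E8 93 A2.
Offset 3: leading byte 0xF3 = 11110011 → 4-byte char #2 = F3 BF 88 AC.
Offset 7: leading byte 0xF1 = 11110001 → 4-byte char #3 = F1 B5 B1 94.
Offset 11: leading byte 0xD1 = 11010001 → 2-byte char #4 = D1 8A.
Offset 13: leading byte 0xF0 = 11110000 → 4-byte char #5 = F0 9F A6 AE.
Offset 17: leading byte 0xCA = 11001010 → 2-byte char #6 = CA AF.
Offset 19: leading byte 0xEE = 11101110 → 3-byte char #7 = EE A8 8C.
Offset 22: leading byte 0xD2 = 11010010 → 2-byte char #8 = D2 9C.
Leading byte 0xD2 = 11010010 matches 110xxxxx → 2-byte sequence.
Byte 1: 0xD2 = 11010010, payload 10010 (5 bits).
Byte 2: 0x9C = 10011100 (10xxxxxx ✓), payload 011100.
Concatenate: 10010011100 = 0x49C (11 bits → U+049C).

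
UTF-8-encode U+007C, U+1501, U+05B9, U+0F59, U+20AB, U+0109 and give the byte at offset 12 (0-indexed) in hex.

U+007C → 1-byte form 7C at offsets 0–0.
U+1501 → 3-byte form E1 94 81 at offsets 1–3.
U+05B9 → 2-byte form D6 B9 at offsets 4–5.
U+0F59 → 3-byte form E0 BD 99 at offsets 6–8.
U+20AB → 3-byte form E2 82 AB at offsets 9–11.
U+0109 → 2-byte form C4 89 at offsets 12–13.
Offset 12 falls in char 6's range; it's byte 1 of C4 89 = 0xC4.

0xC4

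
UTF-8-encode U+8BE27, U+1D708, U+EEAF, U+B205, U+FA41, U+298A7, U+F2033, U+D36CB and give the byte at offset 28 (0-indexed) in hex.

0x8B

U+8BE27 → 4-byte form F2 8B B8 A7 at offsets 0–3.
U+1D708 → 4-byte form F0 9D 9C 88 at offsets 4–7.
U+EEAF → 3-byte form EE BA AF at offsets 8–10.
U+B205 → 3-byte form EB 88 85 at offsets 11–13.
U+FA41 → 3-byte form EF A9 81 at offsets 14–16.
U+298A7 → 4-byte form F0 A9 A2 A7 at offsets 17–20.
U+F2033 → 4-byte form F3 B2 80 B3 at offsets 21–24.
U+D36CB → 4-byte form F3 93 9B 8B at offsets 25–28.
Offset 28 falls in char 8's range; it's byte 4 of F3 93 9B 8B = 0x8B.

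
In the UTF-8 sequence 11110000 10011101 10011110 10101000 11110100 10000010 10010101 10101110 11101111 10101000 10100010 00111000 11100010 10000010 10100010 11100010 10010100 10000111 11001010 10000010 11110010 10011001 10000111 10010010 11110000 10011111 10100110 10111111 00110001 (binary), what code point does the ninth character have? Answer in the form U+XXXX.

U+1F9BF

Offset 0: leading byte 0xF0 = 11110000 → 4-byte char #1 = F0 9D 9E A8.
Offset 4: leading byte 0xF4 = 11110100 → 4-byte char #2 = F4 82 95 AE.
Offset 8: leading byte 0xEF = 11101111 → 3-byte char #3 = EF A8 A2.
Offset 11: leading byte 0x38 = 00111000 → 1-byte char #4 = 38.
Offset 12: leading byte 0xE2 = 11100010 → 3-byte char #5 = E2 82 A2.
Offset 15: leading byte 0xE2 = 11100010 → 3-byte char #6 = E2 94 87.
Offset 18: leading byte 0xCA = 11001010 → 2-byte char #7 = CA 82.
Offset 20: leading byte 0xF2 = 11110010 → 4-byte char #8 = F2 99 87 92.
Offset 24: leading byte 0xF0 = 11110000 → 4-byte char #9 = F0 9F A6 BF.
Leading byte 0xF0 = 11110000 matches 11110xxx → 4-byte sequence.
Byte 1: 0xF0 = 11110000, payload 000 (3 bits).
Byte 2: 0x9F = 10011111 (10xxxxxx ✓), payload 011111.
Byte 3: 0xA6 = 10100110 (10xxxxxx ✓), payload 100110.
Byte 4: 0xBF = 10111111 (10xxxxxx ✓), payload 111111.
Concatenate: 000011111100110111111 = 0x1F9BF (21 bits → U+1F9BF).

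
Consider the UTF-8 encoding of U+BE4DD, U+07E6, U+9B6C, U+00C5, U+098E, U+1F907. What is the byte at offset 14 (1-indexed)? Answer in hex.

0x8E

1-indexed offset 14 is 0-indexed offset 13.
U+BE4DD → 4-byte form F2 BE 93 9D at offsets 0–3.
U+07E6 → 2-byte form DF A6 at offsets 4–5.
U+9B6C → 3-byte form E9 AD AC at offsets 6–8.
U+00C5 → 2-byte form C3 85 at offsets 9–10.
U+098E → 3-byte form E0 A6 8E at offsets 11–13.
Offset 13 falls in char 5's range; it's byte 3 of E0 A6 8E = 0x8E.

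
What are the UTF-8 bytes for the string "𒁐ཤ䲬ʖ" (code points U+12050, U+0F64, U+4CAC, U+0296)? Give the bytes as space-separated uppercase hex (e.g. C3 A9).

F0 92 81 90 E0 BD A4 E4 B2 AC CA 96

U+12050: 4-byte form → F0 92 81 90.
U+0F64: 3-byte form → E0 BD A4.
U+4CAC: 3-byte form → E4 B2 AC.
U+0296: 2-byte form → CA 96.
Concatenated (12 bytes): F0 92 81 90 E0 BD A4 E4 B2 AC CA 96.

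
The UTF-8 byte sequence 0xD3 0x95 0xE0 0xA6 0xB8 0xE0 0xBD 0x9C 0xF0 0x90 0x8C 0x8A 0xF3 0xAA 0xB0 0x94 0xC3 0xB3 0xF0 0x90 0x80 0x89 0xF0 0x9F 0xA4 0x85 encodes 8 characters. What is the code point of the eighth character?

U+1F905

Offset 0: leading byte 0xD3 = 11010011 → 2-byte char #1 = D3 95.
Offset 2: leading byte 0xE0 = 11100000 → 3-byte char #2 = E0 A6 B8.
Offset 5: leading byte 0xE0 = 11100000 → 3-byte char #3 = E0 BD 9C.
Offset 8: leading byte 0xF0 = 11110000 → 4-byte char #4 = F0 90 8C 8A.
Offset 12: leading byte 0xF3 = 11110011 → 4-byte char #5 = F3 AA B0 94.
Offset 16: leading byte 0xC3 = 11000011 → 2-byte char #6 = C3 B3.
Offset 18: leading byte 0xF0 = 11110000 → 4-byte char #7 = F0 90 80 89.
Offset 22: leading byte 0xF0 = 11110000 → 4-byte char #8 = F0 9F A4 85.
Leading byte 0xF0 = 11110000 matches 11110xxx → 4-byte sequence.
Byte 1: 0xF0 = 11110000, payload 000 (3 bits).
Byte 2: 0x9F = 10011111 (10xxxxxx ✓), payload 011111.
Byte 3: 0xA4 = 10100100 (10xxxxxx ✓), payload 100100.
Byte 4: 0x85 = 10000101 (10xxxxxx ✓), payload 000101.
Concatenate: 000011111100100000101 = 0x1F905 (21 bits → U+1F905).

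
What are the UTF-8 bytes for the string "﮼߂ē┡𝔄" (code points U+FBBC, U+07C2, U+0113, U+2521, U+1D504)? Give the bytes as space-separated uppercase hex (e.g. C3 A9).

EF AE BC DF 82 C4 93 E2 94 A1 F0 9D 94 84

U+FBBC: 3-byte form → EF AE BC.
U+07C2: 2-byte form → DF 82.
U+0113: 2-byte form → C4 93.
U+2521: 3-byte form → E2 94 A1.
U+1D504: 4-byte form → F0 9D 94 84.
Concatenated (14 bytes): EF AE BC DF 82 C4 93 E2 94 A1 F0 9D 94 84.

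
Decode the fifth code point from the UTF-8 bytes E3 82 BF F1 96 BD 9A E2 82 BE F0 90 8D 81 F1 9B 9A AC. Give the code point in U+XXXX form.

Offset 0: leading byte 0xE3 = 11100011 → 3-byte char #1 = E3 82 BF.
Offset 3: leading byte 0xF1 = 11110001 → 4-byte char #2 = F1 96 BD 9A.
Offset 7: leading byte 0xE2 = 11100010 → 3-byte char #3 = E2 82 BE.
Offset 10: leading byte 0xF0 = 11110000 → 4-byte char #4 = F0 90 8D 81.
Offset 14: leading byte 0xF1 = 11110001 → 4-byte char #5 = F1 9B 9A AC.
Leading byte 0xF1 = 11110001 matches 11110xxx → 4-byte sequence.
Byte 1: 0xF1 = 11110001, payload 001 (3 bits).
Byte 2: 0x9B = 10011011 (10xxxxxx ✓), payload 011011.
Byte 3: 0x9A = 10011010 (10xxxxxx ✓), payload 011010.
Byte 4: 0xAC = 10101100 (10xxxxxx ✓), payload 101100.
Concatenate: 001011011011010101100 = 0x5B6AC (21 bits → U+5B6AC).

U+5B6AC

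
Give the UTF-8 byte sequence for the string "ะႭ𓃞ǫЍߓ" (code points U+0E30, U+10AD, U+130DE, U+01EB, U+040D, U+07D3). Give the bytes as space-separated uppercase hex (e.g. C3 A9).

E0 B8 B0 E1 82 AD F0 93 83 9E C7 AB D0 8D DF 93

U+0E30: 3-byte form → E0 B8 B0.
U+10AD: 3-byte form → E1 82 AD.
U+130DE: 4-byte form → F0 93 83 9E.
U+01EB: 2-byte form → C7 AB.
U+040D: 2-byte form → D0 8D.
U+07D3: 2-byte form → DF 93.
Concatenated (16 bytes): E0 B8 B0 E1 82 AD F0 93 83 9E C7 AB D0 8D DF 93.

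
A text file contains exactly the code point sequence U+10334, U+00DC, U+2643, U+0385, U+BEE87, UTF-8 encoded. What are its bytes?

F0 90 8C B4 C3 9C E2 99 83 CE 85 F2 BE BA 87

U+10334: 4-byte form → F0 90 8C B4.
U+00DC: 2-byte form → C3 9C.
U+2643: 3-byte form → E2 99 83.
U+0385: 2-byte form → CE 85.
U+BEE87: 4-byte form → F2 BE BA 87.
Concatenated (15 bytes): F0 90 8C B4 C3 9C E2 99 83 CE 85 F2 BE BA 87.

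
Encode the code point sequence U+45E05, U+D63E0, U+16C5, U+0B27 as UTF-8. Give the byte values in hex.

F1 85 B8 85 F3 96 8F A0 E1 9B 85 E0 AC A7

U+45E05: 4-byte form → F1 85 B8 85.
U+D63E0: 4-byte form → F3 96 8F A0.
U+16C5: 3-byte form → E1 9B 85.
U+0B27: 3-byte form → E0 AC A7.
Concatenated (14 bytes): F1 85 B8 85 F3 96 8F A0 E1 9B 85 E0 AC A7.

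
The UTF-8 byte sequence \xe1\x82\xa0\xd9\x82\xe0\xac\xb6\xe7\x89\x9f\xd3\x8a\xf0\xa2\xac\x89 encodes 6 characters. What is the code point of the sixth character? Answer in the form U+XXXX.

Offset 0: leading byte 0xE1 = 11100001 → 3-byte char #1 = E1 82 A0.
Offset 3: leading byte 0xD9 = 11011001 → 2-byte char #2 = D9 82.
Offset 5: leading byte 0xE0 = 11100000 → 3-byte char #3 = E0 AC B6.
Offset 8: leading byte 0xE7 = 11100111 → 3-byte char #4 = E7 89 9F.
Offset 11: leading byte 0xD3 = 11010011 → 2-byte char #5 = D3 8A.
Offset 13: leading byte 0xF0 = 11110000 → 4-byte char #6 = F0 A2 AC 89.
Leading byte 0xF0 = 11110000 matches 11110xxx → 4-byte sequence.
Byte 1: 0xF0 = 11110000, payload 000 (3 bits).
Byte 2: 0xA2 = 10100010 (10xxxxxx ✓), payload 100010.
Byte 3: 0xAC = 10101100 (10xxxxxx ✓), payload 101100.
Byte 4: 0x89 = 10001001 (10xxxxxx ✓), payload 001001.
Concatenate: 000100010101100001001 = 0x22B09 (21 bits → U+22B09).

U+22B09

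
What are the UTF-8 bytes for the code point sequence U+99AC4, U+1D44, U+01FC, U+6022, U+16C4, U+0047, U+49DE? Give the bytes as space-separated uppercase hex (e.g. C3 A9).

U+99AC4: 4-byte form → F2 99 AB 84.
U+1D44: 3-byte form → E1 B5 84.
U+01FC: 2-byte form → C7 BC.
U+6022: 3-byte form → E6 80 A2.
U+16C4: 3-byte form → E1 9B 84.
U+0047: 1-byte form → 47.
U+49DE: 3-byte form → E4 A7 9E.
Concatenated (19 bytes): F2 99 AB 84 E1 B5 84 C7 BC E6 80 A2 E1 9B 84 47 E4 A7 9E.

F2 99 AB 84 E1 B5 84 C7 BC E6 80 A2 E1 9B 84 47 E4 A7 9E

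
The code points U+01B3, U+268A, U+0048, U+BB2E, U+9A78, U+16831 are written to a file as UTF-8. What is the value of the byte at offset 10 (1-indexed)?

1-indexed offset 10 is 0-indexed offset 9.
U+01B3 → 2-byte form C6 B3 at offsets 0–1.
U+268A → 3-byte form E2 9A 8A at offsets 2–4.
U+0048 → 1-byte form 48 at offsets 5–5.
U+BB2E → 3-byte form EB AC AE at offsets 6–8.
U+9A78 → 3-byte form E9 A9 B8 at offsets 9–11.
Offset 9 falls in char 5's range; it's byte 1 of E9 A9 B8 = 0xE9.

0xE9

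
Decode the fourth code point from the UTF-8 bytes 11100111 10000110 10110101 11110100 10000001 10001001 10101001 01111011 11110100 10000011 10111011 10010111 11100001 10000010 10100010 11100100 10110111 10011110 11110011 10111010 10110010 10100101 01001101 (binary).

Offset 0: leading byte 0xE7 = 11100111 → 3-byte char #1 = E7 86 B5.
Offset 3: leading byte 0xF4 = 11110100 → 4-byte char #2 = F4 81 89 A9.
Offset 7: leading byte 0x7B = 01111011 → 1-byte char #3 = 7B.
Offset 8: leading byte 0xF4 = 11110100 → 4-byte char #4 = F4 83 BB 97.
Leading byte 0xF4 = 11110100 matches 11110xxx → 4-byte sequence.
Byte 1: 0xF4 = 11110100, payload 100 (3 bits).
Byte 2: 0x83 = 10000011 (10xxxxxx ✓), payload 000011.
Byte 3: 0xBB = 10111011 (10xxxxxx ✓), payload 111011.
Byte 4: 0x97 = 10010111 (10xxxxxx ✓), payload 010111.
Concatenate: 100000011111011010111 = 0x103ED7 (21 bits → U+103ED7).

U+103ED7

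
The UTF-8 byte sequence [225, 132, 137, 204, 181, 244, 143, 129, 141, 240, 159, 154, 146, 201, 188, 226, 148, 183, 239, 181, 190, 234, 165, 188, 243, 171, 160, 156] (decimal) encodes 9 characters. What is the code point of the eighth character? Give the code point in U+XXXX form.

U+A97C

Offset 0: leading byte 0xE1 = 11100001 → 3-byte char #1 = E1 84 89.
Offset 3: leading byte 0xCC = 11001100 → 2-byte char #2 = CC B5.
Offset 5: leading byte 0xF4 = 11110100 → 4-byte char #3 = F4 8F 81 8D.
Offset 9: leading byte 0xF0 = 11110000 → 4-byte char #4 = F0 9F 9A 92.
Offset 13: leading byte 0xC9 = 11001001 → 2-byte char #5 = C9 BC.
Offset 15: leading byte 0xE2 = 11100010 → 3-byte char #6 = E2 94 B7.
Offset 18: leading byte 0xEF = 11101111 → 3-byte char #7 = EF B5 BE.
Offset 21: leading byte 0xEA = 11101010 → 3-byte char #8 = EA A5 BC.
Leading byte 0xEA = 11101010 matches 1110xxxx → 3-byte sequence.
Byte 1: 0xEA = 11101010, payload 1010 (4 bits).
Byte 2: 0xA5 = 10100101 (10xxxxxx ✓), payload 100101.
Byte 3: 0xBC = 10111100 (10xxxxxx ✓), payload 111100.
Concatenate: 1010100101111100 = 0xA97C (16 bits → U+A97C).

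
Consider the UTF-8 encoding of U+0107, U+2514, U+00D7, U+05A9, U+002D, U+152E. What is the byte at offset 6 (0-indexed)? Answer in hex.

U+0107 → 2-byte form C4 87 at offsets 0–1.
U+2514 → 3-byte form E2 94 94 at offsets 2–4.
U+00D7 → 2-byte form C3 97 at offsets 5–6.
Offset 6 falls in char 3's range; it's byte 2 of C3 97 = 0x97.

0x97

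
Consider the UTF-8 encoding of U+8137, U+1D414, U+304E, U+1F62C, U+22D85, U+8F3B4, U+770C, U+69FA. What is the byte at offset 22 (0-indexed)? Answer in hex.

U+8137 → 3-byte form E8 84 B7 at offsets 0–2.
U+1D414 → 4-byte form F0 9D 90 94 at offsets 3–6.
U+304E → 3-byte form E3 81 8E at offsets 7–9.
U+1F62C → 4-byte form F0 9F 98 AC at offsets 10–13.
U+22D85 → 4-byte form F0 A2 B6 85 at offsets 14–17.
U+8F3B4 → 4-byte form F2 8F 8E B4 at offsets 18–21.
U+770C → 3-byte form E7 9C 8C at offsets 22–24.
Offset 22 falls in char 7's range; it's byte 1 of E7 9C 8C = 0xE7.

0xE7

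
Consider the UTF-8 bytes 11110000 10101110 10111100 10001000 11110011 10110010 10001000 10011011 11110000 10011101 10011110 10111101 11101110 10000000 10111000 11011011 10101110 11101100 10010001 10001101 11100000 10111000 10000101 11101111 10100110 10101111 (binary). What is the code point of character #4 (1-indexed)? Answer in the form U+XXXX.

Offset 0: leading byte 0xF0 = 11110000 → 4-byte char #1 = F0 AE BC 88.
Offset 4: leading byte 0xF3 = 11110011 → 4-byte char #2 = F3 B2 88 9B.
Offset 8: leading byte 0xF0 = 11110000 → 4-byte char #3 = F0 9D 9E BD.
Offset 12: leading byte 0xEE = 11101110 → 3-byte char #4 = EE 80 B8.
Leading byte 0xEE = 11101110 matches 1110xxxx → 3-byte sequence.
Byte 1: 0xEE = 11101110, payload 1110 (4 bits).
Byte 2: 0x80 = 10000000 (10xxxxxx ✓), payload 000000.
Byte 3: 0xB8 = 10111000 (10xxxxxx ✓), payload 111000.
Concatenate: 1110000000111000 = 0xE038 (16 bits → U+E038).

U+E038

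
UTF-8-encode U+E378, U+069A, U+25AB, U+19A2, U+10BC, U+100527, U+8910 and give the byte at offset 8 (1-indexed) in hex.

1-indexed offset 8 is 0-indexed offset 7.
U+E378 → 3-byte form EE 8D B8 at offsets 0–2.
U+069A → 2-byte form DA 9A at offsets 3–4.
U+25AB → 3-byte form E2 96 AB at offsets 5–7.
Offset 7 falls in char 3's range; it's byte 3 of E2 96 AB = 0xAB.

0xAB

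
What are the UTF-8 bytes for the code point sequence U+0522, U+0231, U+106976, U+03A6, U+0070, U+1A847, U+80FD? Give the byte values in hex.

D4 A2 C8 B1 F4 86 A5 B6 CE A6 70 F0 9A A1 87 E8 83 BD

U+0522: 2-byte form → D4 A2.
U+0231: 2-byte form → C8 B1.
U+106976: 4-byte form → F4 86 A5 B6.
U+03A6: 2-byte form → CE A6.
U+0070: 1-byte form → 70.
U+1A847: 4-byte form → F0 9A A1 87.
U+80FD: 3-byte form → E8 83 BD.
Concatenated (18 bytes): D4 A2 C8 B1 F4 86 A5 B6 CE A6 70 F0 9A A1 87 E8 83 BD.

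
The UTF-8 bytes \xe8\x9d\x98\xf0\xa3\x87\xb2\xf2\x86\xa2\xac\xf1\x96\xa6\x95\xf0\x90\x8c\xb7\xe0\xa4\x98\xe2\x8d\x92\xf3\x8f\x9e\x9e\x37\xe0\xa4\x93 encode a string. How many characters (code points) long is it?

10

Byte at offset 0: 0xE8 = 11101000 → 3-byte char (#1). Advance 3.
Byte at offset 3: 0xF0 = 11110000 → 4-byte char (#2). Advance 4.
Byte at offset 7: 0xF2 = 11110010 → 4-byte char (#3). Advance 4.
Byte at offset 11: 0xF1 = 11110001 → 4-byte char (#4). Advance 4.
Byte at offset 15: 0xF0 = 11110000 → 4-byte char (#5). Advance 4.
Byte at offset 19: 0xE0 = 11100000 → 3-byte char (#6). Advance 3.
Byte at offset 22: 0xE2 = 11100010 → 3-byte char (#7). Advance 3.
Byte at offset 25: 0xF3 = 11110011 → 4-byte char (#8). Advance 4.
Byte at offset 29: 0x37 = 00110111 → 1-byte char (#9). Advance 1.
Byte at offset 30: 0xE0 = 11100000 → 3-byte char (#10). Advance 3.
Reached end at offset 33 after 10 code points.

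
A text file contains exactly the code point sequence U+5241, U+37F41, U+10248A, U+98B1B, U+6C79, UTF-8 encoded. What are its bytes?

E5 89 81 F0 B7 BD 81 F4 82 92 8A F2 98 AC 9B E6 B1 B9

U+5241: 3-byte form → E5 89 81.
U+37F41: 4-byte form → F0 B7 BD 81.
U+10248A: 4-byte form → F4 82 92 8A.
U+98B1B: 4-byte form → F2 98 AC 9B.
U+6C79: 3-byte form → E6 B1 B9.
Concatenated (18 bytes): E5 89 81 F0 B7 BD 81 F4 82 92 8A F2 98 AC 9B E6 B1 B9.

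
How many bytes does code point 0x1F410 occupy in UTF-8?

4

U+1F410 = 0x1F410. UTF-8 uses 1 byte below 0x80, 2 below 0x800, 3 below 0x10000, 4 up to 0x10FFFF. 0x1F410 is in U+10000–U+10FFFF → 4 bytes.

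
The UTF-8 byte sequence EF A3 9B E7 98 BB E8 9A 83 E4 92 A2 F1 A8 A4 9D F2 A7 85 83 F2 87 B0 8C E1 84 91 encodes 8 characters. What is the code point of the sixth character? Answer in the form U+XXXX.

U+A7143

Offset 0: leading byte 0xEF = 11101111 → 3-byte char #1 = EF A3 9B.
Offset 3: leading byte 0xE7 = 11100111 → 3-byte char #2 = E7 98 BB.
Offset 6: leading byte 0xE8 = 11101000 → 3-byte char #3 = E8 9A 83.
Offset 9: leading byte 0xE4 = 11100100 → 3-byte char #4 = E4 92 A2.
Offset 12: leading byte 0xF1 = 11110001 → 4-byte char #5 = F1 A8 A4 9D.
Offset 16: leading byte 0xF2 = 11110010 → 4-byte char #6 = F2 A7 85 83.
Leading byte 0xF2 = 11110010 matches 11110xxx → 4-byte sequence.
Byte 1: 0xF2 = 11110010, payload 010 (3 bits).
Byte 2: 0xA7 = 10100111 (10xxxxxx ✓), payload 100111.
Byte 3: 0x85 = 10000101 (10xxxxxx ✓), payload 000101.
Byte 4: 0x83 = 10000011 (10xxxxxx ✓), payload 000011.
Concatenate: 010100111000101000011 = 0xA7143 (21 bits → U+A7143).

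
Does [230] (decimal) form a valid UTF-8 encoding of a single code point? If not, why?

invalid (sequence truncated)

Leading byte 0xE6 = 11100110 → 3-byte form, but only 1 byte is present.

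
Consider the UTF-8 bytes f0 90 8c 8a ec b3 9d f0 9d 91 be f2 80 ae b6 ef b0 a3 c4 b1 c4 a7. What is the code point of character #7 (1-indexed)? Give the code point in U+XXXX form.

U+0127

Offset 0: leading byte 0xF0 = 11110000 → 4-byte char #1 = F0 90 8C 8A.
Offset 4: leading byte 0xEC = 11101100 → 3-byte char #2 = EC B3 9D.
Offset 7: leading byte 0xF0 = 11110000 → 4-byte char #3 = F0 9D 91 BE.
Offset 11: leading byte 0xF2 = 11110010 → 4-byte char #4 = F2 80 AE B6.
Offset 15: leading byte 0xEF = 11101111 → 3-byte char #5 = EF B0 A3.
Offset 18: leading byte 0xC4 = 11000100 → 2-byte char #6 = C4 B1.
Offset 20: leading byte 0xC4 = 11000100 → 2-byte char #7 = C4 A7.
Leading byte 0xC4 = 11000100 matches 110xxxxx → 2-byte sequence.
Byte 1: 0xC4 = 11000100, payload 00100 (5 bits).
Byte 2: 0xA7 = 10100111 (10xxxxxx ✓), payload 100111.
Concatenate: 00100100111 = 0x127 (11 bits → U+0127).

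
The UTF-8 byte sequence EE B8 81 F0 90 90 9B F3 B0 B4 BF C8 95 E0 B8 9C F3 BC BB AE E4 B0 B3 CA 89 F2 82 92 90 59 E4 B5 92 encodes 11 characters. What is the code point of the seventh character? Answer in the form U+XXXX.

Offset 0: leading byte 0xEE = 11101110 → 3-byte char #1 = EE B8 81.
Offset 3: leading byte 0xF0 = 11110000 → 4-byte char #2 = F0 90 90 9B.
Offset 7: leading byte 0xF3 = 11110011 → 4-byte char #3 = F3 B0 B4 BF.
Offset 11: leading byte 0xC8 = 11001000 → 2-byte char #4 = C8 95.
Offset 13: leading byte 0xE0 = 11100000 → 3-byte char #5 = E0 B8 9C.
Offset 16: leading byte 0xF3 = 11110011 → 4-byte char #6 = F3 BC BB AE.
Offset 20: leading byte 0xE4 = 11100100 → 3-byte char #7 = E4 B0 B3.
Leading byte 0xE4 = 11100100 matches 1110xxxx → 3-byte sequence.
Byte 1: 0xE4 = 11100100, payload 0100 (4 bits).
Byte 2: 0xB0 = 10110000 (10xxxxxx ✓), payload 110000.
Byte 3: 0xB3 = 10110011 (10xxxxxx ✓), payload 110011.
Concatenate: 0100110000110011 = 0x4C33 (16 bits → U+4C33).

U+4C33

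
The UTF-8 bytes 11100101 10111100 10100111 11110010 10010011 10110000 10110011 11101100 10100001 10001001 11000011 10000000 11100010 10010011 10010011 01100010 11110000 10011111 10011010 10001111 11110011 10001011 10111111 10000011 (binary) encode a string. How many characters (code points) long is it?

Byte at offset 0: 0xE5 = 11100101 → 3-byte char (#1). Advance 3.
Byte at offset 3: 0xF2 = 11110010 → 4-byte char (#2). Advance 4.
Byte at offset 7: 0xEC = 11101100 → 3-byte char (#3). Advance 3.
Byte at offset 10: 0xC3 = 11000011 → 2-byte char (#4). Advance 2.
Byte at offset 12: 0xE2 = 11100010 → 3-byte char (#5). Advance 3.
Byte at offset 15: 0x62 = 01100010 → 1-byte char (#6). Advance 1.
Byte at offset 16: 0xF0 = 11110000 → 4-byte char (#7). Advance 4.
Byte at offset 20: 0xF3 = 11110011 → 4-byte char (#8). Advance 4.
Reached end at offset 24 after 8 code points.

8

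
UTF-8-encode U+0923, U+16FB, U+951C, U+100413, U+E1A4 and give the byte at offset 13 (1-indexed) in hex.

1-indexed offset 13 is 0-indexed offset 12.
U+0923 → 3-byte form E0 A4 A3 at offsets 0–2.
U+16FB → 3-byte form E1 9B BB at offsets 3–5.
U+951C → 3-byte form E9 94 9C at offsets 6–8.
U+100413 → 4-byte form F4 80 90 93 at offsets 9–12.
Offset 12 falls in char 4's range; it's byte 4 of F4 80 90 93 = 0x93.

0x93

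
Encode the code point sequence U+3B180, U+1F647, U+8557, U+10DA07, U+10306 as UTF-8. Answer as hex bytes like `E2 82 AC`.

F0 BB 86 80 F0 9F 99 87 E8 95 97 F4 8D A8 87 F0 90 8C 86

U+3B180: 4-byte form → F0 BB 86 80.
U+1F647: 4-byte form → F0 9F 99 87.
U+8557: 3-byte form → E8 95 97.
U+10DA07: 4-byte form → F4 8D A8 87.
U+10306: 4-byte form → F0 90 8C 86.
Concatenated (19 bytes): F0 BB 86 80 F0 9F 99 87 E8 95 97 F4 8D A8 87 F0 90 8C 86.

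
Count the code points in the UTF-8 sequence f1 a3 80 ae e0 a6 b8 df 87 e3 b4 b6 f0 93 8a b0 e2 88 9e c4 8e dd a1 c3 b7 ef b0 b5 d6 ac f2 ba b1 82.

Byte at offset 0: 0xF1 = 11110001 → 4-byte char (#1). Advance 4.
Byte at offset 4: 0xE0 = 11100000 → 3-byte char (#2). Advance 3.
Byte at offset 7: 0xDF = 11011111 → 2-byte char (#3). Advance 2.
Byte at offset 9: 0xE3 = 11100011 → 3-byte char (#4). Advance 3.
Byte at offset 12: 0xF0 = 11110000 → 4-byte char (#5). Advance 4.
Byte at offset 16: 0xE2 = 11100010 → 3-byte char (#6). Advance 3.
Byte at offset 19: 0xC4 = 11000100 → 2-byte char (#7). Advance 2.
Byte at offset 21: 0xDD = 11011101 → 2-byte char (#8). Advance 2.
Byte at offset 23: 0xC3 = 11000011 → 2-byte char (#9). Advance 2.
Byte at offset 25: 0xEF = 11101111 → 3-byte char (#10). Advance 3.
Byte at offset 28: 0xD6 = 11010110 → 2-byte char (#11). Advance 2.
Byte at offset 30: 0xF2 = 11110010 → 4-byte char (#12). Advance 4.
Reached end at offset 34 after 12 code points.

12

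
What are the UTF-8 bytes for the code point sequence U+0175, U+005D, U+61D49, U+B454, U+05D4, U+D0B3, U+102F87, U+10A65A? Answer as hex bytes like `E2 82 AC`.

C5 B5 5D F1 A1 B5 89 EB 91 94 D7 94 ED 82 B3 F4 82 BE 87 F4 8A 99 9A

U+0175: 2-byte form → C5 B5.
U+005D: 1-byte form → 5D.
U+61D49: 4-byte form → F1 A1 B5 89.
U+B454: 3-byte form → EB 91 94.
U+05D4: 2-byte form → D7 94.
U+D0B3: 3-byte form → ED 82 B3.
U+102F87: 4-byte form → F4 82 BE 87.
U+10A65A: 4-byte form → F4 8A 99 9A.
Concatenated (23 bytes): C5 B5 5D F1 A1 B5 89 EB 91 94 D7 94 ED 82 B3 F4 82 BE 87 F4 8A 99 9A.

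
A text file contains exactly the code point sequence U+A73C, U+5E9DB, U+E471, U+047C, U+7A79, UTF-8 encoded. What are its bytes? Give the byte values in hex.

U+A73C: 3-byte form → EA 9C BC.
U+5E9DB: 4-byte form → F1 9E A7 9B.
U+E471: 3-byte form → EE 91 B1.
U+047C: 2-byte form → D1 BC.
U+7A79: 3-byte form → E7 A9 B9.
Concatenated (15 bytes): EA 9C BC F1 9E A7 9B EE 91 B1 D1 BC E7 A9 B9.

EA 9C BC F1 9E A7 9B EE 91 B1 D1 BC E7 A9 B9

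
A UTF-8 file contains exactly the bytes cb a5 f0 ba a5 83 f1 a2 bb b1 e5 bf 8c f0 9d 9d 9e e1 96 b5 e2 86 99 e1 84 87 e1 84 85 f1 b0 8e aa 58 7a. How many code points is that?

Byte at offset 0: 0xCB = 11001011 → 2-byte char (#1). Advance 2.
Byte at offset 2: 0xF0 = 11110000 → 4-byte char (#2). Advance 4.
Byte at offset 6: 0xF1 = 11110001 → 4-byte char (#3). Advance 4.
Byte at offset 10: 0xE5 = 11100101 → 3-byte char (#4). Advance 3.
Byte at offset 13: 0xF0 = 11110000 → 4-byte char (#5). Advance 4.
Byte at offset 17: 0xE1 = 11100001 → 3-byte char (#6). Advance 3.
Byte at offset 20: 0xE2 = 11100010 → 3-byte char (#7). Advance 3.
Byte at offset 23: 0xE1 = 11100001 → 3-byte char (#8). Advance 3.
Byte at offset 26: 0xE1 = 11100001 → 3-byte char (#9). Advance 3.
Byte at offset 29: 0xF1 = 11110001 → 4-byte char (#10). Advance 4.
Byte at offset 33: 0x58 = 01011000 → 1-byte char (#11). Advance 1.
Byte at offset 34: 0x7A = 01111010 → 1-byte char (#12). Advance 1.
Reached end at offset 35 after 12 code points.

12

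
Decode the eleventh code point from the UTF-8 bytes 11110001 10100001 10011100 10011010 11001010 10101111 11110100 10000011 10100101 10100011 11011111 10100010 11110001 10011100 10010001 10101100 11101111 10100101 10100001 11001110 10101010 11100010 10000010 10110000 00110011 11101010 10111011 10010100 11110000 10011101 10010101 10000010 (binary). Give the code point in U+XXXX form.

U+1D542

Offset 0: leading byte 0xF1 = 11110001 → 4-byte char #1 = F1 A1 9C 9A.
Offset 4: leading byte 0xCA = 11001010 → 2-byte char #2 = CA AF.
Offset 6: leading byte 0xF4 = 11110100 → 4-byte char #3 = F4 83 A5 A3.
Offset 10: leading byte 0xDF = 11011111 → 2-byte char #4 = DF A2.
Offset 12: leading byte 0xF1 = 11110001 → 4-byte char #5 = F1 9C 91 AC.
Offset 16: leading byte 0xEF = 11101111 → 3-byte char #6 = EF A5 A1.
Offset 19: leading byte 0xCE = 11001110 → 2-byte char #7 = CE AA.
Offset 21: leading byte 0xE2 = 11100010 → 3-byte char #8 = E2 82 B0.
Offset 24: leading byte 0x33 = 00110011 → 1-byte char #9 = 33.
Offset 25: leading byte 0xEA = 11101010 → 3-byte char #10 = EA BB 94.
Offset 28: leading byte 0xF0 = 11110000 → 4-byte char #11 = F0 9D 95 82.
Leading byte 0xF0 = 11110000 matches 11110xxx → 4-byte sequence.
Byte 1: 0xF0 = 11110000, payload 000 (3 bits).
Byte 2: 0x9D = 10011101 (10xxxxxx ✓), payload 011101.
Byte 3: 0x95 = 10010101 (10xxxxxx ✓), payload 010101.
Byte 4: 0x82 = 10000010 (10xxxxxx ✓), payload 000010.
Concatenate: 000011101010101000010 = 0x1D542 (21 bits → U+1D542).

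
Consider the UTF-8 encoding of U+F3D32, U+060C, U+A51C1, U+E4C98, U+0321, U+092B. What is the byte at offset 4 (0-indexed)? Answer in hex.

0xD8

U+F3D32 → 4-byte form F3 B3 B4 B2 at offsets 0–3.
U+060C → 2-byte form D8 8C at offsets 4–5.
Offset 4 falls in char 2's range; it's byte 1 of D8 8C = 0xD8.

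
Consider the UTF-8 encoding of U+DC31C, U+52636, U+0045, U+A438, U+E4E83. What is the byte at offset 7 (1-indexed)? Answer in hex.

1-indexed offset 7 is 0-indexed offset 6.
U+DC31C → 4-byte form F3 9C 8C 9C at offsets 0–3.
U+52636 → 4-byte form F1 92 98 B6 at offsets 4–7.
Offset 6 falls in char 2's range; it's byte 3 of F1 92 98 B6 = 0x98.

0x98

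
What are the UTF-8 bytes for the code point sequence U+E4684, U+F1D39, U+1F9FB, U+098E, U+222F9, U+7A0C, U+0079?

F3 A4 9A 84 F3 B1 B4 B9 F0 9F A7 BB E0 A6 8E F0 A2 8B B9 E7 A8 8C 79

U+E4684: 4-byte form → F3 A4 9A 84.
U+F1D39: 4-byte form → F3 B1 B4 B9.
U+1F9FB: 4-byte form → F0 9F A7 BB.
U+098E: 3-byte form → E0 A6 8E.
U+222F9: 4-byte form → F0 A2 8B B9.
U+7A0C: 3-byte form → E7 A8 8C.
U+0079: 1-byte form → 79.
Concatenated (23 bytes): F3 A4 9A 84 F3 B1 B4 B9 F0 9F A7 BB E0 A6 8E F0 A2 8B B9 E7 A8 8C 79.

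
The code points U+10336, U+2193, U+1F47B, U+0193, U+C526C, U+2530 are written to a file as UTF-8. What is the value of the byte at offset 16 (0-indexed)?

0xAC

U+10336 → 4-byte form F0 90 8C B6 at offsets 0–3.
U+2193 → 3-byte form E2 86 93 at offsets 4–6.
U+1F47B → 4-byte form F0 9F 91 BB at offsets 7–10.
U+0193 → 2-byte form C6 93 at offsets 11–12.
U+C526C → 4-byte form F3 85 89 AC at offsets 13–16.
Offset 16 falls in char 5's range; it's byte 4 of F3 85 89 AC = 0xAC.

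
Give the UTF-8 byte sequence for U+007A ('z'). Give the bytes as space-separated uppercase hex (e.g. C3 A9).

7A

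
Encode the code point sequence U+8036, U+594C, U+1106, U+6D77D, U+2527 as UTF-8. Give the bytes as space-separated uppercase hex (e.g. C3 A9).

U+8036: 3-byte form → E8 80 B6.
U+594C: 3-byte form → E5 A5 8C.
U+1106: 3-byte form → E1 84 86.
U+6D77D: 4-byte form → F1 AD 9D BD.
U+2527: 3-byte form → E2 94 A7.
Concatenated (16 bytes): E8 80 B6 E5 A5 8C E1 84 86 F1 AD 9D BD E2 94 A7.

E8 80 B6 E5 A5 8C E1 84 86 F1 AD 9D BD E2 94 A7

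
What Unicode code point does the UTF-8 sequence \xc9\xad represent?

Leading byte 0xC9 = 11001001 matches 110xxxxx → 2-byte sequence.
Byte 1: 0xC9 = 11001001, payload 01001 (5 bits).
Byte 2: 0xAD = 10101101 (10xxxxxx ✓), payload 101101.
Concatenate: 01001101101 = 0x26D (11 bits → U+026D).

U+026D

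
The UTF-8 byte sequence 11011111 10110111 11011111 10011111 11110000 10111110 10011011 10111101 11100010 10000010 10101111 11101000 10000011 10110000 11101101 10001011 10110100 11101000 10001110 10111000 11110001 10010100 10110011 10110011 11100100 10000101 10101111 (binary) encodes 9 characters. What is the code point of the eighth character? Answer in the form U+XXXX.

U+54CF3

Offset 0: leading byte 0xDF = 11011111 → 2-byte char #1 = DF B7.
Offset 2: leading byte 0xDF = 11011111 → 2-byte char #2 = DF 9F.
Offset 4: leading byte 0xF0 = 11110000 → 4-byte char #3 = F0 BE 9B BD.
Offset 8: leading byte 0xE2 = 11100010 → 3-byte char #4 = E2 82 AF.
Offset 11: leading byte 0xE8 = 11101000 → 3-byte char #5 = E8 83 B0.
Offset 14: leading byte 0xED = 11101101 → 3-byte char #6 = ED 8B B4.
Offset 17: leading byte 0xE8 = 11101000 → 3-byte char #7 = E8 8E B8.
Offset 20: leading byte 0xF1 = 11110001 → 4-byte char #8 = F1 94 B3 B3.
Leading byte 0xF1 = 11110001 matches 11110xxx → 4-byte sequence.
Byte 1: 0xF1 = 11110001, payload 001 (3 bits).
Byte 2: 0x94 = 10010100 (10xxxxxx ✓), payload 010100.
Byte 3: 0xB3 = 10110011 (10xxxxxx ✓), payload 110011.
Byte 4: 0xB3 = 10110011 (10xxxxxx ✓), payload 110011.
Concatenate: 001010100110011110011 = 0x54CF3 (21 bits → U+54CF3).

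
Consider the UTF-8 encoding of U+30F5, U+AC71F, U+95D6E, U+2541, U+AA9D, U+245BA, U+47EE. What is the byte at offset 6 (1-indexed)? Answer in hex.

0x9C

1-indexed offset 6 is 0-indexed offset 5.
U+30F5 → 3-byte form E3 83 B5 at offsets 0–2.
U+AC71F → 4-byte form F2 AC 9C 9F at offsets 3–6.
Offset 5 falls in char 2's range; it's byte 3 of F2 AC 9C 9F = 0x9C.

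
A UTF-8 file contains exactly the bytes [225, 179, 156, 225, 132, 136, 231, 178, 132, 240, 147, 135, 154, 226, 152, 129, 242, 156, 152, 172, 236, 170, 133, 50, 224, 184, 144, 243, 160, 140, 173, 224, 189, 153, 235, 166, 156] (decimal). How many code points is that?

12

Byte at offset 0: 0xE1 = 11100001 → 3-byte char (#1). Advance 3.
Byte at offset 3: 0xE1 = 11100001 → 3-byte char (#2). Advance 3.
Byte at offset 6: 0xE7 = 11100111 → 3-byte char (#3). Advance 3.
Byte at offset 9: 0xF0 = 11110000 → 4-byte char (#4). Advance 4.
Byte at offset 13: 0xE2 = 11100010 → 3-byte char (#5). Advance 3.
Byte at offset 16: 0xF2 = 11110010 → 4-byte char (#6). Advance 4.
Byte at offset 20: 0xEC = 11101100 → 3-byte char (#7). Advance 3.
Byte at offset 23: 0x32 = 00110010 → 1-byte char (#8). Advance 1.
Byte at offset 24: 0xE0 = 11100000 → 3-byte char (#9). Advance 3.
Byte at offset 27: 0xF3 = 11110011 → 4-byte char (#10). Advance 4.
Byte at offset 31: 0xE0 = 11100000 → 3-byte char (#11). Advance 3.
Byte at offset 34: 0xEB = 11101011 → 3-byte char (#12). Advance 3.
Reached end at offset 37 after 12 code points.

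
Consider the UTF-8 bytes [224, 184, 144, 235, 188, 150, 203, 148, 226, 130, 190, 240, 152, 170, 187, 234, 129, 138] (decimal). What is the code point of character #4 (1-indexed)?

U+20BE

Offset 0: leading byte 0xE0 = 11100000 → 3-byte char #1 = E0 B8 90.
Offset 3: leading byte 0xEB = 11101011 → 3-byte char #2 = EB BC 96.
Offset 6: leading byte 0xCB = 11001011 → 2-byte char #3 = CB 94.
Offset 8: leading byte 0xE2 = 11100010 → 3-byte char #4 = E2 82 BE.
Leading byte 0xE2 = 11100010 matches 1110xxxx → 3-byte sequence.
Byte 1: 0xE2 = 11100010, payload 0010 (4 bits).
Byte 2: 0x82 = 10000010 (10xxxxxx ✓), payload 000010.
Byte 3: 0xBE = 10111110 (10xxxxxx ✓), payload 111110.
Concatenate: 0010000010111110 = 0x20BE (16 bits → U+20BE).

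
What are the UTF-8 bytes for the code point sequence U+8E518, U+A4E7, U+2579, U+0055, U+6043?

F2 8E 94 98 EA 93 A7 E2 95 B9 55 E6 81 83

U+8E518: 4-byte form → F2 8E 94 98.
U+A4E7: 3-byte form → EA 93 A7.
U+2579: 3-byte form → E2 95 B9.
U+0055: 1-byte form → 55.
U+6043: 3-byte form → E6 81 83.
Concatenated (14 bytes): F2 8E 94 98 EA 93 A7 E2 95 B9 55 E6 81 83.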